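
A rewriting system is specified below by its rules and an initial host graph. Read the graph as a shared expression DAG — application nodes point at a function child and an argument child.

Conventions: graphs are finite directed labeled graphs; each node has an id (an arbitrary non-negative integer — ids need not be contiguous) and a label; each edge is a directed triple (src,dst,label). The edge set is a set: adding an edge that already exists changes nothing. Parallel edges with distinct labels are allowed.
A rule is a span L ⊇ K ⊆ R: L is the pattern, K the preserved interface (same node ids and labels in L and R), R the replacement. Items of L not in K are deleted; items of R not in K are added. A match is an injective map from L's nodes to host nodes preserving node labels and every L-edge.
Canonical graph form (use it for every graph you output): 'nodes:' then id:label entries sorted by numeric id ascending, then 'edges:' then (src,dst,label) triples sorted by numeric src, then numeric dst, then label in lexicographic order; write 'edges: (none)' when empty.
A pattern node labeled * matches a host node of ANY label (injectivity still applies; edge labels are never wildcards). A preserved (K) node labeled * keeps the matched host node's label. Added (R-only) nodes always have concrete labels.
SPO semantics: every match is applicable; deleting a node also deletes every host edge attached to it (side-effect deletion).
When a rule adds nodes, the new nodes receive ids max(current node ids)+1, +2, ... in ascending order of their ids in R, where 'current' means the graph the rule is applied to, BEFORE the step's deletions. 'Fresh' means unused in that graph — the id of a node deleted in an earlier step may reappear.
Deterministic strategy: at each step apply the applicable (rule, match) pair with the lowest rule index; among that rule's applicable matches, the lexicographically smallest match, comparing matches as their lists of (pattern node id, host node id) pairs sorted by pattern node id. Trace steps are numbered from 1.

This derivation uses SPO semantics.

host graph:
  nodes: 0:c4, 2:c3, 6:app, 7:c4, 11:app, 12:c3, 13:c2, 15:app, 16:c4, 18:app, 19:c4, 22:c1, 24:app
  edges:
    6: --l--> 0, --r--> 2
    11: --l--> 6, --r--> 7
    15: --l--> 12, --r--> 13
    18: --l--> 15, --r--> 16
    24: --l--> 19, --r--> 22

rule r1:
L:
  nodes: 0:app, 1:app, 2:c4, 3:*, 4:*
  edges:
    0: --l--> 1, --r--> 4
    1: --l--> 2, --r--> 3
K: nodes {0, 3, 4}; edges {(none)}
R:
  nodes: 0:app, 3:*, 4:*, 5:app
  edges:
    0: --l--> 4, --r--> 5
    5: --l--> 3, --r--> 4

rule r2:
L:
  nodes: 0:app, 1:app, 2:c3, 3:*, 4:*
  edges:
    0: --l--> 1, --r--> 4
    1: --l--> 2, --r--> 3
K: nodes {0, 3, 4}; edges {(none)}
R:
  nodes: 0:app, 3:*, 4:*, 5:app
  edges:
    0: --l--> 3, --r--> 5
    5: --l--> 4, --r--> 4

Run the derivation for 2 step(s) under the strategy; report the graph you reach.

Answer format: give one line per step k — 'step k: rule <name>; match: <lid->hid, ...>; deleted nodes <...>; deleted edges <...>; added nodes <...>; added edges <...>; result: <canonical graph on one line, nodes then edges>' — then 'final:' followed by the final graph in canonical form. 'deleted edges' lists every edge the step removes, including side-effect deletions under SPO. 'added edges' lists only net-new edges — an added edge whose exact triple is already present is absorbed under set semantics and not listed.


step 1: rule r1; match: 0->11, 1->6, 2->0, 3->2, 4->7; deleted nodes 0, 6; deleted edges (6,0,l); (6,2,r); (11,6,l); (11,7,r); added nodes 25; added edges (11,7,l); (11,25,r); (25,2,l); (25,7,r); result: nodes: 2:c3, 7:c4, 11:app, 12:c3, 13:c2, 15:app, 16:c4, 18:app, 19:c4, 22:c1, 24:app, 25:app edges: (11,7,l); (11,25,r); (15,12,l); (15,13,r); (18,15,l); (18,16,r); (24,19,l); (24,22,r); (25,2,l); (25,7,r)
step 2: rule r2; match: 0->18, 1->15, 2->12, 3->13, 4->16; deleted nodes 12, 15; deleted edges (15,12,l); (15,13,r); (18,15,l); (18,16,r); added nodes 26; added edges (18,13,l); (18,26,r); (26,16,l); (26,16,r); result: nodes: 2:c3, 7:c4, 11:app, 13:c2, 16:c4, 18:app, 19:c4, 22:c1, 24:app, 25:app, 26:app edges: (11,7,l); (11,25,r); (18,13,l); (18,26,r); (24,19,l); (24,22,r); (25,2,l); (25,7,r); (26,16,l); (26,16,r)
final:
nodes: 2:c3, 7:c4, 11:app, 13:c2, 16:c4, 18:app, 19:c4, 22:c1, 24:app, 25:app, 26:app
edges: (11,7,l); (11,25,r); (18,13,l); (18,26,r); (24,19,l); (24,22,r); (25,2,l); (25,7,r); (26,16,l); (26,16,r)


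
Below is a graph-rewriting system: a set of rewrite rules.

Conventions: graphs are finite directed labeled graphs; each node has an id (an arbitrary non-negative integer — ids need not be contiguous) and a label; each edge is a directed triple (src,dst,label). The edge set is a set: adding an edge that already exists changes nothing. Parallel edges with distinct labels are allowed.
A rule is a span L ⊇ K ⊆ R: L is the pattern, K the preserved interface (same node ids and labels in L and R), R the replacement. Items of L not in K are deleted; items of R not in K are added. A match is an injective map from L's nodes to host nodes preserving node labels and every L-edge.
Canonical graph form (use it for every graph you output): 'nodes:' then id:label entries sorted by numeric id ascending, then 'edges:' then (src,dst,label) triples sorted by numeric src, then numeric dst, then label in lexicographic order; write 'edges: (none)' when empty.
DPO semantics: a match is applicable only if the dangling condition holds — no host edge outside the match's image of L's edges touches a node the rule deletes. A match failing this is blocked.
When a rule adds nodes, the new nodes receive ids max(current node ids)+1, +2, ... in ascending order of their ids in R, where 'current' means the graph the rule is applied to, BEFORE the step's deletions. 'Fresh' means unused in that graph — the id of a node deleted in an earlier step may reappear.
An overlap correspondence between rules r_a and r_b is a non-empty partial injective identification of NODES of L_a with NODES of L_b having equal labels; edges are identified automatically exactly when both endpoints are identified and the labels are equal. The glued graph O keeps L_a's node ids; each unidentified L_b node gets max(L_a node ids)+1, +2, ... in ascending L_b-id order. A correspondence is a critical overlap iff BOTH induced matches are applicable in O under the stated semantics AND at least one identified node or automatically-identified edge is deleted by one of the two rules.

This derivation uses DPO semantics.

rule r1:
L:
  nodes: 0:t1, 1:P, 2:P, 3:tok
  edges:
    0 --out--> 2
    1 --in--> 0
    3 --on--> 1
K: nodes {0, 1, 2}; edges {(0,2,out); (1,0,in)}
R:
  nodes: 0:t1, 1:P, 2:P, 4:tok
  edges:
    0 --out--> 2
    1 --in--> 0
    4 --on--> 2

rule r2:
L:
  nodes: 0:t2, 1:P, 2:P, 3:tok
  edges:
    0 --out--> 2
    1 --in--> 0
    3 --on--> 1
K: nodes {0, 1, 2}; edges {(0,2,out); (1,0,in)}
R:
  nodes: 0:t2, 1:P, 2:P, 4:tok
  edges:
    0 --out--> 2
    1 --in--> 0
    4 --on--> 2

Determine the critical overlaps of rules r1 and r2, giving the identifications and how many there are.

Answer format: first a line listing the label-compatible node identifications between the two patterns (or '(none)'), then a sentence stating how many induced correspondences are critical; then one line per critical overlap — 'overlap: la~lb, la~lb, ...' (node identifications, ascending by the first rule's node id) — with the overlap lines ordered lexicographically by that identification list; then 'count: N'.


label-compatible node identifications between L(r1) and L(r2): 1~1, 1~2, 2~1, 2~2, 3~3
2 of the induced correspondences are critical overlaps of r1 and r2.
overlap: 1~1, 2~2, 3~3
overlap: 1~1, 3~3
count: 2


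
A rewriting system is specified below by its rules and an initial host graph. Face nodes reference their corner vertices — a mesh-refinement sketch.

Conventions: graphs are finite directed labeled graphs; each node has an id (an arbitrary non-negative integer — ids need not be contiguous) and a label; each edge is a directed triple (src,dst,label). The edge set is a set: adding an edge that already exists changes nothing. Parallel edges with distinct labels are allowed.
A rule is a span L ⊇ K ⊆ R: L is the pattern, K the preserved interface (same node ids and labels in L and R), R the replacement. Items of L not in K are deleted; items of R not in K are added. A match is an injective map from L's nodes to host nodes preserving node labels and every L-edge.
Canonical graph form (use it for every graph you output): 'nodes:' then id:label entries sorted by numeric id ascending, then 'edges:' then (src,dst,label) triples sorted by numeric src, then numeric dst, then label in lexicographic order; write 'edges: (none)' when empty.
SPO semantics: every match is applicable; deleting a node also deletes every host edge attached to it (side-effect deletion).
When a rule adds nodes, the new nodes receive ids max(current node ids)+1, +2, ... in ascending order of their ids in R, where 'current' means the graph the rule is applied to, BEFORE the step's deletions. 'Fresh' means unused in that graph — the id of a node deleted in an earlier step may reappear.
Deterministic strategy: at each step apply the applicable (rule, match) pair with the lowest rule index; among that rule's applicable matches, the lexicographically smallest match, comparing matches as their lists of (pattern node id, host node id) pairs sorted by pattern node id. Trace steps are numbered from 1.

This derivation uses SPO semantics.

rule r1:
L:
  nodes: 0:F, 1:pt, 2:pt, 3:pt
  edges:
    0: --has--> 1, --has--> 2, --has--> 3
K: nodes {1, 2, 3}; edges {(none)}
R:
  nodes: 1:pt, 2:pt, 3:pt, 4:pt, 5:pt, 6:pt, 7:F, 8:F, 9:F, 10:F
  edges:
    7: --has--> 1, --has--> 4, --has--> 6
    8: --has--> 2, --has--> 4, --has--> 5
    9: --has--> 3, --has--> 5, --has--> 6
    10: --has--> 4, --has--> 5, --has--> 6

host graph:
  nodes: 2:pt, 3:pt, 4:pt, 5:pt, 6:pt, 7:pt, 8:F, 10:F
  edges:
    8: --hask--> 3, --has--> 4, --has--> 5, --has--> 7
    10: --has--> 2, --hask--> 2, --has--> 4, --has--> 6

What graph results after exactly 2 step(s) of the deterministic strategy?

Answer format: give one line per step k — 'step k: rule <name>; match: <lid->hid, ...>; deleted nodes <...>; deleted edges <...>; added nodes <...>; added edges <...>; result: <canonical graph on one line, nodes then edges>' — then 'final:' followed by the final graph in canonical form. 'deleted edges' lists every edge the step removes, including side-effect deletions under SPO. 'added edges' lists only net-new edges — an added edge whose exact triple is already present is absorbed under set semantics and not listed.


step 1: rule r1; match: 0->8, 1->4, 2->5, 3->7; deleted nodes 8; deleted edges (8,3,hask); (8,4,has); (8,5,has); (8,7,has); added nodes 11, 12, 13, 14, 15, 16, 17; added edges (14,4,has); (14,11,has); (14,13,has); (15,5,has); (15,11,has); (15,12,has); (16,7,has); (16,12,has); (16,13,has); (17,11,has); (17,12,has); (17,13,has); result: nodes: 2:pt, 3:pt, 4:pt, 5:pt, 6:pt, 7:pt, 10:F, 11:pt, 12:pt, 13:pt, 14:F, 15:F, 16:F, 17:F edges: (10,2,has); (10,2,hask); (10,4,has); (10,6,has); (14,4,has); (14,11,has); (14,13,has); (15,5,has); (15,11,has); (15,12,has); (16,7,has); (16,12,has); (16,13,has); (17,11,has); (17,12,has); (17,13,has)
step 2: rule r1; match: 0->10, 1->2, 2->4, 3->6; deleted nodes 10; deleted edges (10,2,has); (10,2,hask); (10,4,has); (10,6,has); added nodes 18, 19, 20, 21, 22, 23, 24; added edges (21,2,has); (21,18,has); (21,20,has); (22,4,has); (22,18,has); (22,19,has); (23,6,has); (23,19,has); (23,20,has); (24,18,has); (24,19,has); (24,20,has); result: nodes: 2:pt, 3:pt, 4:pt, 5:pt, 6:pt, 7:pt, 11:pt, 12:pt, 13:pt, 14:F, 15:F, 16:F, 17:F, 18:pt, 19:pt, 20:pt, 21:F, 22:F, 23:F, 24:F edges: (14,4,has); (14,11,has); (14,13,has); (15,5,has); (15,11,has); (15,12,has); (16,7,has); (16,12,has); (16,13,has); (17,11,has); (17,12,has); (17,13,has); (21,2,has); (21,18,has); (21,20,has); (22,4,has); (22,18,has); (22,19,has); (23,6,has); (23,19,has); (23,20,has); (24,18,has); (24,19,has); (24,20,has)
final:
nodes: 2:pt, 3:pt, 4:pt, 5:pt, 6:pt, 7:pt, 11:pt, 12:pt, 13:pt, 14:F, 15:F, 16:F, 17:F, 18:pt, 19:pt, 20:pt, 21:F, 22:F, 23:F, 24:F
edges: (14,4,has); (14,11,has); (14,13,has); (15,5,has); (15,11,has); (15,12,has); (16,7,has); (16,12,has); (16,13,has); (17,11,has); (17,12,has); (17,13,has); (21,2,has); (21,18,has); (21,20,has); (22,4,has); (22,18,has); (22,19,has); (23,6,has); (23,19,has); (23,20,has); (24,18,has); (24,19,has); (24,20,has)


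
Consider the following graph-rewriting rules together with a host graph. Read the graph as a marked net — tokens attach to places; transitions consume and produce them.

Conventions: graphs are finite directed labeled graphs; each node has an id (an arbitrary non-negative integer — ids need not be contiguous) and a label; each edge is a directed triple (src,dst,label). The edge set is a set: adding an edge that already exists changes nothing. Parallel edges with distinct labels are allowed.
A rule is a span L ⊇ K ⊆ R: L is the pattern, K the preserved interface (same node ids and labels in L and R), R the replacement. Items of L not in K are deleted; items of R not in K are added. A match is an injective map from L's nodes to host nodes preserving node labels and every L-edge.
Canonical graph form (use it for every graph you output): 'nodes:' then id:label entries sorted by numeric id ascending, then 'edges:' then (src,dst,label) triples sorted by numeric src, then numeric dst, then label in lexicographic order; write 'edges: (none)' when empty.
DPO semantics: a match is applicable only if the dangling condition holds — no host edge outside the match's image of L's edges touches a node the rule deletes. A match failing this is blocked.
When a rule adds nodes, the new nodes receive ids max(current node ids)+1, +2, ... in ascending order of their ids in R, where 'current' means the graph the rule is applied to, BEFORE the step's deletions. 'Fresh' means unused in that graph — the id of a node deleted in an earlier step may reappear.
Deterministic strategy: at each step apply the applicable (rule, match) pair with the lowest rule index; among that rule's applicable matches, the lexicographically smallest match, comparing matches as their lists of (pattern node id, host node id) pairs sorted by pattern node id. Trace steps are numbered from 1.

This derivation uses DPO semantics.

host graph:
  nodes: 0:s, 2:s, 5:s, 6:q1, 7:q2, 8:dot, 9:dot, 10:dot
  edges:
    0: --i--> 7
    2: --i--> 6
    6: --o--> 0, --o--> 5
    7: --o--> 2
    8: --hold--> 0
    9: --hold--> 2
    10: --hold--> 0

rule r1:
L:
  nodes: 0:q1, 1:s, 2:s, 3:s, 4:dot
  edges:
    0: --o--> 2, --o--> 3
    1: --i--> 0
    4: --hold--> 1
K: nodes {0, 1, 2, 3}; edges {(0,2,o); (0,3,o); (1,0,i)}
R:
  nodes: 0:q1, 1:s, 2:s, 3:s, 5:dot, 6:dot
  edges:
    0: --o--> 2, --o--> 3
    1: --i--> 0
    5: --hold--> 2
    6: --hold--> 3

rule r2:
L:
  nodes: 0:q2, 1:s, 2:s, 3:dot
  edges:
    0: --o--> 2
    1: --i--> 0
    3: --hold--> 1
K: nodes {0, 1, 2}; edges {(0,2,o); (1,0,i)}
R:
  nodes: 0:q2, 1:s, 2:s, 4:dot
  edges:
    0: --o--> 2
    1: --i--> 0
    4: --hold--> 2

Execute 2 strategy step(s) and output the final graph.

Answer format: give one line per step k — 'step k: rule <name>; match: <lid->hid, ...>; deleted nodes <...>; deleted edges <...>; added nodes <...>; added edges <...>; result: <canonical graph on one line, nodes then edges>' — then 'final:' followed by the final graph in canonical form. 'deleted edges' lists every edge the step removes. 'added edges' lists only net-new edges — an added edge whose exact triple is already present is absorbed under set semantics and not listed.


step 1: rule r1; match: 0->6, 1->2, 2->0, 3->5, 4->9; deleted nodes 9; deleted edges (9,2,hold); added nodes 11, 12; added edges (11,0,hold); (12,5,hold); result: nodes: 0:s, 2:s, 5:s, 6:q1, 7:q2, 8:dot, 10:dot, 11:dot, 12:dot edges: (0,7,i); (2,6,i); (6,0,o); (6,5,o); (7,2,o); (8,0,hold); (10,0,hold); (11,0,hold); (12,5,hold)
step 2: rule r2; match: 0->7, 1->0, 2->2, 3->8; deleted nodes 8; deleted edges (8,0,hold); added nodes 13; added edges (13,2,hold); result: nodes: 0:s, 2:s, 5:s, 6:q1, 7:q2, 10:dot, 11:dot, 12:dot, 13:dot edges: (0,7,i); (2,6,i); (6,0,o); (6,5,o); (7,2,o); (10,0,hold); (11,0,hold); (12,5,hold); (13,2,hold)
final:
nodes: 0:s, 2:s, 5:s, 6:q1, 7:q2, 10:dot, 11:dot, 12:dot, 13:dot
edges: (0,7,i); (2,6,i); (6,0,o); (6,5,o); (7,2,o); (10,0,hold); (11,0,hold); (12,5,hold); (13,2,hold)


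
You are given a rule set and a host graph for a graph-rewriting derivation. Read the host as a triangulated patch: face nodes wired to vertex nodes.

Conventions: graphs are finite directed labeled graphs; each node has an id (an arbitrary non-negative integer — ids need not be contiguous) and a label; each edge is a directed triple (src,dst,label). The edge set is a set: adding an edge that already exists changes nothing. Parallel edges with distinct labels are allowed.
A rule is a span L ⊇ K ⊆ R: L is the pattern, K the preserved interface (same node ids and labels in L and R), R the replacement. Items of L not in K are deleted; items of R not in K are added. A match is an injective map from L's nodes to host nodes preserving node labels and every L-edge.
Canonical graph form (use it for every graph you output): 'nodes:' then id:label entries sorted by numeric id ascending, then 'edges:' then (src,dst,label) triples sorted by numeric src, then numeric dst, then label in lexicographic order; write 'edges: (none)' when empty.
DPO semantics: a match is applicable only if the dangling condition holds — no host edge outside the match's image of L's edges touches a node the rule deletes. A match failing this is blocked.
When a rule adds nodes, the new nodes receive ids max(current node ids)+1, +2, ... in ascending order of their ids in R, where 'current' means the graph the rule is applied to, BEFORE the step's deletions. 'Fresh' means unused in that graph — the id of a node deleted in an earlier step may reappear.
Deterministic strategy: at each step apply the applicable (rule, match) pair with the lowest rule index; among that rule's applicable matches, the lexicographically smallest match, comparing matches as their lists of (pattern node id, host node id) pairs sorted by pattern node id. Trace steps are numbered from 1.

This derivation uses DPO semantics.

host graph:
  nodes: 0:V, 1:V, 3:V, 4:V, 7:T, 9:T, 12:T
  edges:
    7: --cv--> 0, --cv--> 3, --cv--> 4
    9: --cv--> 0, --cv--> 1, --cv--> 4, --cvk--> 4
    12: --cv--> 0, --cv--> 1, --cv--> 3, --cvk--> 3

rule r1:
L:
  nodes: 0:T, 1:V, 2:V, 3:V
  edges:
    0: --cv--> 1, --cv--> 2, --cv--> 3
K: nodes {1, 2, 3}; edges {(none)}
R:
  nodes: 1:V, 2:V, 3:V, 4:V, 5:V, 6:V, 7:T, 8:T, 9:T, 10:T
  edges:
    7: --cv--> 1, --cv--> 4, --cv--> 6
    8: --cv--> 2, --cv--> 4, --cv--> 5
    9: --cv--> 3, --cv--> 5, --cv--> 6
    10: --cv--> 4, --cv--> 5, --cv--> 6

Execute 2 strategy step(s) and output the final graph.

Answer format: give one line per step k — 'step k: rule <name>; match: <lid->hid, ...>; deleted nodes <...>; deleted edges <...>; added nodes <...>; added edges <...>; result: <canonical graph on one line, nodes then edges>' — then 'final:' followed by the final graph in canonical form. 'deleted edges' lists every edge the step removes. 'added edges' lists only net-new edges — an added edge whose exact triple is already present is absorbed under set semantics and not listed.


step 1: rule r1; match: 0->7, 1->0, 2->3, 3->4; deleted nodes 7; deleted edges (7,0,cv); (7,3,cv); (7,4,cv); added nodes 13, 14, 15, 16, 17, 18, 19; added edges (16,0,cv); (16,13,cv); (16,15,cv); (17,3,cv); (17,13,cv); (17,14,cv); (18,4,cv); (18,14,cv); (18,15,cv); (19,13,cv); (19,14,cv); (19,15,cv); result: nodes: 0:V, 1:V, 3:V, 4:V, 9:T, 12:T, 13:V, 14:V, 15:V, 16:T, 17:T, 18:T, 19:T edges: (9,0,cv); (9,1,cv); (9,4,cv); (9,4,cvk); (12,0,cv); (12,1,cv); (12,3,cv); (12,3,cvk); (16,0,cv); (16,13,cv); (16,15,cv); (17,3,cv); (17,13,cv); (17,14,cv); (18,4,cv); (18,14,cv); (18,15,cv); (19,13,cv); (19,14,cv); (19,15,cv)
step 2: rule r1; match: 0->16, 1->0, 2->13, 3->15; deleted nodes 16; deleted edges (16,0,cv); (16,13,cv); (16,15,cv); added nodes 20, 21, 22, 23, 24, 25, 26; added edges (23,0,cv); (23,20,cv); (23,22,cv); (24,13,cv); (24,20,cv); (24,21,cv); (25,15,cv); (25,21,cv); (25,22,cv); (26,20,cv); (26,21,cv); (26,22,cv); result: nodes: 0:V, 1:V, 3:V, 4:V, 9:T, 12:T, 13:V, 14:V, 15:V, 17:T, 18:T, 19:T, 20:V, 21:V, 22:V, 23:T, 24:T, 25:T, 26:T edges: (9,0,cv); (9,1,cv); (9,4,cv); (9,4,cvk); (12,0,cv); (12,1,cv); (12,3,cv); (12,3,cvk); (17,3,cv); (17,13,cv); (17,14,cv); (18,4,cv); (18,14,cv); (18,15,cv); (19,13,cv); (19,14,cv); (19,15,cv); (23,0,cv); (23,20,cv); (23,22,cv); (24,13,cv); (24,20,cv); (24,21,cv); (25,15,cv); (25,21,cv); (25,22,cv); (26,20,cv); (26,21,cv); (26,22,cv)
final:
nodes: 0:V, 1:V, 3:V, 4:V, 9:T, 12:T, 13:V, 14:V, 15:V, 17:T, 18:T, 19:T, 20:V, 21:V, 22:V, 23:T, 24:T, 25:T, 26:T
edges: (9,0,cv); (9,1,cv); (9,4,cv); (9,4,cvk); (12,0,cv); (12,1,cv); (12,3,cv); (12,3,cvk); (17,3,cv); (17,13,cv); (17,14,cv); (18,4,cv); (18,14,cv); (18,15,cv); (19,13,cv); (19,14,cv); (19,15,cv); (23,0,cv); (23,20,cv); (23,22,cv); (24,13,cv); (24,20,cv); (24,21,cv); (25,15,cv); (25,21,cv); (25,22,cv); (26,20,cv); (26,21,cv); (26,22,cv)


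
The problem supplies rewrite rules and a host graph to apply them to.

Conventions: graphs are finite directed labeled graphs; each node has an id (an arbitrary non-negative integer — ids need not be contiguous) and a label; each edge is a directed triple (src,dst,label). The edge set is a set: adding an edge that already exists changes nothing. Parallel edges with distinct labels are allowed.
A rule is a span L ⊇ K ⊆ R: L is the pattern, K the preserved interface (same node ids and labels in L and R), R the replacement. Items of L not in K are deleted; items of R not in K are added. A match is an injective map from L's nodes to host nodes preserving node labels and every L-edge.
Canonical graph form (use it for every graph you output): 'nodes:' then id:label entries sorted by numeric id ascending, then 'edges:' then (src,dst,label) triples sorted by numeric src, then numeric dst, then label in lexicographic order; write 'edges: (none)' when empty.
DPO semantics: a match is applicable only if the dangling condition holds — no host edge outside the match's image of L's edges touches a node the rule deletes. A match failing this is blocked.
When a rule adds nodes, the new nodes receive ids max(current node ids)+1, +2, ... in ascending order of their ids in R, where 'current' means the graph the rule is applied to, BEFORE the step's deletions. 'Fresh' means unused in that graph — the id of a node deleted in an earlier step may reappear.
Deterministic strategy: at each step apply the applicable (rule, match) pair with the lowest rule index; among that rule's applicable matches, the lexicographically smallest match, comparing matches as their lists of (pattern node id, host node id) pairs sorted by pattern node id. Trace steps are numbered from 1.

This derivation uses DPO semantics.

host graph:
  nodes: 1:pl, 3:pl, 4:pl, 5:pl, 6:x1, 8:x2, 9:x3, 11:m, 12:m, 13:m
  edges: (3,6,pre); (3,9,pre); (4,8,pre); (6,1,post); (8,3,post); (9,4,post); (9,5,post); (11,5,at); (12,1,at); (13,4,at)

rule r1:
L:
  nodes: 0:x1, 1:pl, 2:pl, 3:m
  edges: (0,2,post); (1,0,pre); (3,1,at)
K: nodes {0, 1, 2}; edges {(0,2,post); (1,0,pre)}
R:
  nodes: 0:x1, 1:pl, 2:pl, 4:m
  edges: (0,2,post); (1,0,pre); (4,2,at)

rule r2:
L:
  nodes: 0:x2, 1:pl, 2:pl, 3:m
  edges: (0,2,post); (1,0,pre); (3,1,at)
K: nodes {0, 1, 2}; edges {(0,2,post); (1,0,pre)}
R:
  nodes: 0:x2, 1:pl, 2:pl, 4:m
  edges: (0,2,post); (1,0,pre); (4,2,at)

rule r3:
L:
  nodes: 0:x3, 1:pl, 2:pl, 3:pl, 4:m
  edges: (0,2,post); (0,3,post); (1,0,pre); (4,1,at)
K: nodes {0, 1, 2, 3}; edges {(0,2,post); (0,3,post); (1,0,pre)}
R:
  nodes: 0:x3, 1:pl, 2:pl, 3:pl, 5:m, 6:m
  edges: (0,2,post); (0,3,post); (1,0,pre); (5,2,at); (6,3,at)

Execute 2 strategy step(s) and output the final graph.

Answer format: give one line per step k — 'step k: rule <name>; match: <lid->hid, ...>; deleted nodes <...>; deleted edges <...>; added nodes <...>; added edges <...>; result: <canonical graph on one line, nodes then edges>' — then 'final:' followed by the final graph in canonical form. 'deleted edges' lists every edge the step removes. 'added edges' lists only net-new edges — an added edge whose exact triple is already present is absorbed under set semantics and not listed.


step 1: rule r2; match: 0->8, 1->4, 2->3, 3->13; deleted nodes 13; deleted edges (13,4,at); added nodes 14; added edges (14,3,at); result: nodes: 1:pl, 3:pl, 4:pl, 5:pl, 6:x1, 8:x2, 9:x3, 11:m, 12:m, 14:m edges: (3,6,pre); (3,9,pre); (4,8,pre); (6,1,post); (8,3,post); (9,4,post); (9,5,post); (11,5,at); (12,1,at); (14,3,at)
step 2: rule r1; match: 0->6, 1->3, 2->1, 3->14; deleted nodes 14; deleted edges (14,3,at); added nodes 15; added edges (15,1,at); result: nodes: 1:pl, 3:pl, 4:pl, 5:pl, 6:x1, 8:x2, 9:x3, 11:m, 12:m, 15:m edges: (3,6,pre); (3,9,pre); (4,8,pre); (6,1,post); (8,3,post); (9,4,post); (9,5,post); (11,5,at); (12,1,at); (15,1,at)
final:
nodes: 1:pl, 3:pl, 4:pl, 5:pl, 6:x1, 8:x2, 9:x3, 11:m, 12:m, 15:m
edges: (3,6,pre); (3,9,pre); (4,8,pre); (6,1,post); (8,3,post); (9,4,post); (9,5,post); (11,5,at); (12,1,at); (15,1,at)


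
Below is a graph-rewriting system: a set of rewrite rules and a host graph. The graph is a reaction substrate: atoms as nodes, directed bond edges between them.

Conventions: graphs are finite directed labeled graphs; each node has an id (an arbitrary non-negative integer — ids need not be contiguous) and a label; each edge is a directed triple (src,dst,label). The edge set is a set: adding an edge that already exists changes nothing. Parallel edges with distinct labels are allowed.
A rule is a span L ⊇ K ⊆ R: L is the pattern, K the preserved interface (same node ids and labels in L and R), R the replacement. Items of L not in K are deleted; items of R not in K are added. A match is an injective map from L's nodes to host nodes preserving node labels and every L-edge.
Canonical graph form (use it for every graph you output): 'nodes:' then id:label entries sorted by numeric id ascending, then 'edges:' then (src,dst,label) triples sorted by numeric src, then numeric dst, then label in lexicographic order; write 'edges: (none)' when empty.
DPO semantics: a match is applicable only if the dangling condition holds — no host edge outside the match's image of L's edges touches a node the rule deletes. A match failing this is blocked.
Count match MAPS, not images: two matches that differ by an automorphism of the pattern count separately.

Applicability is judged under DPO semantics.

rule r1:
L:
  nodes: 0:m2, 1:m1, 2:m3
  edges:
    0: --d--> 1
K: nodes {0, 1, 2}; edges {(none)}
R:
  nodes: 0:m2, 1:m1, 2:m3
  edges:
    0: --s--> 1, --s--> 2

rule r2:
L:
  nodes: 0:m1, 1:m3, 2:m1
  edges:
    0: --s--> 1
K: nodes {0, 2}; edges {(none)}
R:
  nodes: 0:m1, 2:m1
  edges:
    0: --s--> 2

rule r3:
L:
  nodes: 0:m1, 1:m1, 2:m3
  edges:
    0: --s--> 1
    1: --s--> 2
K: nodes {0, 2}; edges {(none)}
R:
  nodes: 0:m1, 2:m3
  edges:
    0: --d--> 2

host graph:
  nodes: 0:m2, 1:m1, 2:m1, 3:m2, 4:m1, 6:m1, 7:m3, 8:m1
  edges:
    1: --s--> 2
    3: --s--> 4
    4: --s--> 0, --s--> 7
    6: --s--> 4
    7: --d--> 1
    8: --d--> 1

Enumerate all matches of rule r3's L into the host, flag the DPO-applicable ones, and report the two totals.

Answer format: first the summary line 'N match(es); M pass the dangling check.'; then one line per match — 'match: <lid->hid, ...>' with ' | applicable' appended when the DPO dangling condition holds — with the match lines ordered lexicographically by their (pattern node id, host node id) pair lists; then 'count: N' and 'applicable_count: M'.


1 match(es); 0 pass the dangling check.
match: 0->6, 1->4, 2->7
count: 1
applicable_count: 0


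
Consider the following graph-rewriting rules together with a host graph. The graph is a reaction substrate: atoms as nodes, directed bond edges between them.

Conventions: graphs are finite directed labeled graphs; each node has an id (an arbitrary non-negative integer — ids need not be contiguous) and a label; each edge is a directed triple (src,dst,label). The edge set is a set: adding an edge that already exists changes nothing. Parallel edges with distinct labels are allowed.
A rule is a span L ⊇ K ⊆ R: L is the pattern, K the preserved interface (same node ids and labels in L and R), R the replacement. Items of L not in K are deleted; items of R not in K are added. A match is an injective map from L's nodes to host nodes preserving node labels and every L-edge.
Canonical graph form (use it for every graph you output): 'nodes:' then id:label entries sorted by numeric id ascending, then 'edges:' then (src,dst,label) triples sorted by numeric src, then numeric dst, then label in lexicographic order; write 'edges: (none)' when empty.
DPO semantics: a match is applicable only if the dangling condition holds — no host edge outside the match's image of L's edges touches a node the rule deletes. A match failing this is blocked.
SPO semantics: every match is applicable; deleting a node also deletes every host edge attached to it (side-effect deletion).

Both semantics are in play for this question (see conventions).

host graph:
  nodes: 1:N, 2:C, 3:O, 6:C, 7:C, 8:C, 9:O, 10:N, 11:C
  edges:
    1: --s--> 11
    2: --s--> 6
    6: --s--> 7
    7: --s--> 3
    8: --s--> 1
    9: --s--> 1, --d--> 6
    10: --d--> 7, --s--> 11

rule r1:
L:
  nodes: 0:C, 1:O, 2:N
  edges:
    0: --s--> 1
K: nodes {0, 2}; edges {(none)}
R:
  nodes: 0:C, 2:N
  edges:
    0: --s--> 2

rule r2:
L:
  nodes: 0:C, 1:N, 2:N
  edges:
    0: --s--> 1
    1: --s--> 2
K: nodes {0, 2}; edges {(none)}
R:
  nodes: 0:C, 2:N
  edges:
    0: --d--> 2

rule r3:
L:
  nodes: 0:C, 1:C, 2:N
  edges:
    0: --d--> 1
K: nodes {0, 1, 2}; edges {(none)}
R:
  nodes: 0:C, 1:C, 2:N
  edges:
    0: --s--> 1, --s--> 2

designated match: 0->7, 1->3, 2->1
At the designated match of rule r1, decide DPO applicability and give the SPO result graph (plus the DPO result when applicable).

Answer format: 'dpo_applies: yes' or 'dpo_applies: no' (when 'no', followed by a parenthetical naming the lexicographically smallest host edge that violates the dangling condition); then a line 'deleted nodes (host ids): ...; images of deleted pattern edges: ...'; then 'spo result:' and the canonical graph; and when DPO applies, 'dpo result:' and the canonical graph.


dpo_applies: yes
deleted nodes (host ids): 3; images of deleted pattern edges: (7,3,s)
spo result:
nodes: 1:N, 2:C, 6:C, 7:C, 8:C, 9:O, 10:N, 11:C
edges: (1,11,s); (2,6,s); (6,7,s); (7,1,s); (8,1,s); (9,1,s); (9,6,d); (10,7,d); (10,11,s)
dpo result:
nodes: 1:N, 2:C, 6:C, 7:C, 8:C, 9:O, 10:N, 11:C
edges: (1,11,s); (2,6,s); (6,7,s); (7,1,s); (8,1,s); (9,1,s); (9,6,d); (10,7,d); (10,11,s)


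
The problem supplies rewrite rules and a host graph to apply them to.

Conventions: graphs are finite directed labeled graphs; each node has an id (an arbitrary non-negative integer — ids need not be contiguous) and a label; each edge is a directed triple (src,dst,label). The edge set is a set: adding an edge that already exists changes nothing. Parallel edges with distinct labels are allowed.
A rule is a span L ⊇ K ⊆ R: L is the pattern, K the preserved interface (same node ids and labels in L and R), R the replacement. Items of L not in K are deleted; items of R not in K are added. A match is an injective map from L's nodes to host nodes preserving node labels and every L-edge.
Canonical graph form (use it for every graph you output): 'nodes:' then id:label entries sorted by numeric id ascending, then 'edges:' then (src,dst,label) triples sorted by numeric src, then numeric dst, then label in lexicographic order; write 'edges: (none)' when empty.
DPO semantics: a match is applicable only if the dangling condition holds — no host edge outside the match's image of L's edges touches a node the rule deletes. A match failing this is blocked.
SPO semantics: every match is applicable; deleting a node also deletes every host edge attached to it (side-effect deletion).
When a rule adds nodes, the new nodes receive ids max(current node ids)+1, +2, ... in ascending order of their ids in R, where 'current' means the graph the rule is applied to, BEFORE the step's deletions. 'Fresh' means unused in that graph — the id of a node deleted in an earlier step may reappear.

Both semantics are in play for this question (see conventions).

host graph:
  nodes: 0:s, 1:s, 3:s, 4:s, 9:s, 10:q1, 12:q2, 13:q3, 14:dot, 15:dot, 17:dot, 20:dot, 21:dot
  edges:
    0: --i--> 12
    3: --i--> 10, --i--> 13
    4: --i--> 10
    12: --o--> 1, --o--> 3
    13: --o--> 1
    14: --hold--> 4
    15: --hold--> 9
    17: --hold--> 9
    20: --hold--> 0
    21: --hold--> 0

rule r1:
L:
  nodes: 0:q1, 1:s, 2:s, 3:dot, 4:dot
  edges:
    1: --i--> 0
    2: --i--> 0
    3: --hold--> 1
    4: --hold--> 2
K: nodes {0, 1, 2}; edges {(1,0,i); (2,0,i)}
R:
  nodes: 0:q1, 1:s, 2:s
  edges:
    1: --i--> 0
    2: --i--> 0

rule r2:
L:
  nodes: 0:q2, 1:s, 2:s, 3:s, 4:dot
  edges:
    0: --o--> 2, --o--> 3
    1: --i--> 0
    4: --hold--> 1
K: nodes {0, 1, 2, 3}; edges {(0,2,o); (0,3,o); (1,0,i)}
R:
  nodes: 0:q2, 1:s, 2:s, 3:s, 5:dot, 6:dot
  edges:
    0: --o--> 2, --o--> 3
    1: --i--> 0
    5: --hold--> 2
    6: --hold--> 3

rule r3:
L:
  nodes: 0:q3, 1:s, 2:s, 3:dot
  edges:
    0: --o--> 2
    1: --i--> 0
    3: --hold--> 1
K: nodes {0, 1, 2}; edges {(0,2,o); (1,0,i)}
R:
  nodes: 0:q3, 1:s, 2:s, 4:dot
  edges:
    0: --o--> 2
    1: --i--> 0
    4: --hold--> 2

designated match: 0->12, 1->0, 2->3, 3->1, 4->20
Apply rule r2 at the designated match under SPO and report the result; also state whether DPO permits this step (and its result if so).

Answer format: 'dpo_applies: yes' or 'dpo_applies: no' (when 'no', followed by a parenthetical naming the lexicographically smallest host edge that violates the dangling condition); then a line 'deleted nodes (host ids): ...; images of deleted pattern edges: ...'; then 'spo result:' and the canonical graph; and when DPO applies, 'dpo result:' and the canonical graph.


dpo_applies: yes
deleted nodes (host ids): 20; images of deleted pattern edges: (20,0,hold)
spo result:
nodes: 0:s, 1:s, 3:s, 4:s, 9:s, 10:q1, 12:q2, 13:q3, 14:dot, 15:dot, 17:dot, 21:dot, 22:dot, 23:dot
edges: (0,12,i); (3,10,i); (3,13,i); (4,10,i); (12,1,o); (12,3,o); (13,1,o); (14,4,hold); (15,9,hold); (17,9,hold); (21,0,hold); (22,3,hold); (23,1,hold)
dpo result:
nodes: 0:s, 1:s, 3:s, 4:s, 9:s, 10:q1, 12:q2, 13:q3, 14:dot, 15:dot, 17:dot, 21:dot, 22:dot, 23:dot
edges: (0,12,i); (3,10,i); (3,13,i); (4,10,i); (12,1,o); (12,3,o); (13,1,o); (14,4,hold); (15,9,hold); (17,9,hold); (21,0,hold); (22,3,hold); (23,1,hold)


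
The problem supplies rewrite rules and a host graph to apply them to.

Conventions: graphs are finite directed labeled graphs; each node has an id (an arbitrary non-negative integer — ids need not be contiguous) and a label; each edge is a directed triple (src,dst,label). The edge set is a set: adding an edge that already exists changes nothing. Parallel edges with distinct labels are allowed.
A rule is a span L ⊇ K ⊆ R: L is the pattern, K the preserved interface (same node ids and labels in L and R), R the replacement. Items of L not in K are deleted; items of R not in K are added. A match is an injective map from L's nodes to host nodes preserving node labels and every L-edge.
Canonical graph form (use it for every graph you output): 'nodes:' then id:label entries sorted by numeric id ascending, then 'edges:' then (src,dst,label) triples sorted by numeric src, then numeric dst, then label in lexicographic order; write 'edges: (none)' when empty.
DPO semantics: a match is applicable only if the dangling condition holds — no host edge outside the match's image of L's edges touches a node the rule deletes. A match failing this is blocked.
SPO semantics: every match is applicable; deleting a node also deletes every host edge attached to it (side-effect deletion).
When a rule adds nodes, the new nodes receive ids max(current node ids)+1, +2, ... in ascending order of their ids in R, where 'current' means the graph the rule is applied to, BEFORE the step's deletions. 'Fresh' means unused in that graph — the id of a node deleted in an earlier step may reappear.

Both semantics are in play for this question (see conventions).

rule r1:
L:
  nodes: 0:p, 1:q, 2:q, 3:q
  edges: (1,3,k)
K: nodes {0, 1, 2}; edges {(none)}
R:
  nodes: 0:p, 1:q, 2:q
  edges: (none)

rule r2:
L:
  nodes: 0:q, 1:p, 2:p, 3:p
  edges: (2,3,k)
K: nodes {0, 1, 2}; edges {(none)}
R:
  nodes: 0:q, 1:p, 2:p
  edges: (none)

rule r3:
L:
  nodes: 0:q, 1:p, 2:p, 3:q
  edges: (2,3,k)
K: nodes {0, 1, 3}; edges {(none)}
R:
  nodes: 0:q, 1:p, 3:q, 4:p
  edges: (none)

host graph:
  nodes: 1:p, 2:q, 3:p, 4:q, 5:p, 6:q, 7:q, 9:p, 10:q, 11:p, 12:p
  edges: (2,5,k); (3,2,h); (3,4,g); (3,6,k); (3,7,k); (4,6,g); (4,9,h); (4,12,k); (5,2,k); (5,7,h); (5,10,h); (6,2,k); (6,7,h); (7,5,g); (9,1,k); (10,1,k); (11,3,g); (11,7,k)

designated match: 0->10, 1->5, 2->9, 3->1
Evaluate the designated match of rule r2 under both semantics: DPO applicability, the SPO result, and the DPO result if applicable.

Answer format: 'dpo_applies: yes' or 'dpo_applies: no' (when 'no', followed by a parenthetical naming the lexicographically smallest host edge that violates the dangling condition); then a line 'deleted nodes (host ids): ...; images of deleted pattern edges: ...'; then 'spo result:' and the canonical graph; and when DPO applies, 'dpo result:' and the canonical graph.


dpo_applies: no
(the rule deletes node 1, which keeps host edge (10,1,k) outside the match image — the dangling condition fails, DPO blocks; SPO proceeds and side-deletes such edges)
deleted nodes (host ids): 1; images of deleted pattern edges: (9,1,k)
spo result:
nodes: 2:q, 3:p, 4:q, 5:p, 6:q, 7:q, 9:p, 10:q, 11:p, 12:p
edges: (2,5,k); (3,2,h); (3,4,g); (3,6,k); (3,7,k); (4,6,g); (4,9,h); (4,12,k); (5,2,k); (5,7,h); (5,10,h); (6,2,k); (6,7,h); (7,5,g); (11,3,g); (11,7,k)


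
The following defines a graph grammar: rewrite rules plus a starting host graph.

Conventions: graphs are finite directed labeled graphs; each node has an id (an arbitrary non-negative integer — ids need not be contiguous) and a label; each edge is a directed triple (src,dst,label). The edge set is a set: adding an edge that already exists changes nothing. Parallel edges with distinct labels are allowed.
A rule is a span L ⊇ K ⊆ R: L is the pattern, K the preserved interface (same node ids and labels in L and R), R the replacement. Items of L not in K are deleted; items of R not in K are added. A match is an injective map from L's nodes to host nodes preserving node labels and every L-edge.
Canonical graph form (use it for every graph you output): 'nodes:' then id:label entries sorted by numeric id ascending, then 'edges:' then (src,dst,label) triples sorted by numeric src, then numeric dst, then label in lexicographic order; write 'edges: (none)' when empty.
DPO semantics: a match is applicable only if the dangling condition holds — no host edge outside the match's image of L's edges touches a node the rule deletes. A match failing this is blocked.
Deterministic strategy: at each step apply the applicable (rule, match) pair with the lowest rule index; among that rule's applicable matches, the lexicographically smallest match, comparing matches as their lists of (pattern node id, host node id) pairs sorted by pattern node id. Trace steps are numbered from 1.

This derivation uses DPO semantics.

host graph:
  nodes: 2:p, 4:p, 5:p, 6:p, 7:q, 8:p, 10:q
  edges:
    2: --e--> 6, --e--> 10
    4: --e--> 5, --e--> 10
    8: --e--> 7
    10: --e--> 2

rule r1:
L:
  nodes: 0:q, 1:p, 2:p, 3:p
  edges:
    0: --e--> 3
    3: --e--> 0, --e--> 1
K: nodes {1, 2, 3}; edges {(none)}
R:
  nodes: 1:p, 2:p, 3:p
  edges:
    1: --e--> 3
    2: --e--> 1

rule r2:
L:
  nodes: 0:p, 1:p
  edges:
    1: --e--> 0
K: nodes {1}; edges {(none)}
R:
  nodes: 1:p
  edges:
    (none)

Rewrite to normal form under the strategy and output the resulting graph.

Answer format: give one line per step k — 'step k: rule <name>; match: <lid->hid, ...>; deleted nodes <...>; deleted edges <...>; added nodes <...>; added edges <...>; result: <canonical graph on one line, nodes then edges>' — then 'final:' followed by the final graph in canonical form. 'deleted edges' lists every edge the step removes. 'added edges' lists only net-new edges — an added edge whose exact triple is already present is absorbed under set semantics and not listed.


step 1: rule r2; match: 0->5, 1->4; deleted nodes 5; deleted edges (4,5,e); added nodes (none); added edges (none); result: nodes: 2:p, 4:p, 6:p, 7:q, 8:p, 10:q edges: (2,6,e); (2,10,e); (4,10,e); (8,7,e); (10,2,e)
step 2: rule r2; match: 0->6, 1->2; deleted nodes 6; deleted edges (2,6,e); added nodes (none); added edges (none); result: nodes: 2:p, 4:p, 7:q, 8:p, 10:q edges: (2,10,e); (4,10,e); (8,7,e); (10,2,e)
final:
nodes: 2:p, 4:p, 7:q, 8:p, 10:q
edges: (2,10,e); (4,10,e); (8,7,e); (10,2,e)
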